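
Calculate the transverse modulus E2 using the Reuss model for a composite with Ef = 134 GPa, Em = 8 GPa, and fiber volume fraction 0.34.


1/E2 = Vf/Ef + (1-Vf)/Em = 0.34/134 + 0.66/8
E2 = 11.76 GPa

11.76 GPa


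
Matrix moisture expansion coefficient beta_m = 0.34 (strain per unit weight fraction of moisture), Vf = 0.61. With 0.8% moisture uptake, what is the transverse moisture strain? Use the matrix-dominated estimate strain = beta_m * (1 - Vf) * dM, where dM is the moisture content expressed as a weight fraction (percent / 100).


dM = 0.8/100 = 0.008
strain = beta_m * (1-Vf) * dM = 0.34 * 0.39 * 0.008 = 0.0010608

0.0010608


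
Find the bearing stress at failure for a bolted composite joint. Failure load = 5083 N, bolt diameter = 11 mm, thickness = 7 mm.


sigma_br = F/(d*h) = 5083/(11*7) = 66.0 MPa

66.0 MPa


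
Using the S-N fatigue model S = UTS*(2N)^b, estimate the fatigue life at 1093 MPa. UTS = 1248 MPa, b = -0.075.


N = 0.5 * (S/UTS)^(1/b) = 0.5 * (1093/1248)^(1/-0.075) = 2.9302 cycles

2.9302 cycles


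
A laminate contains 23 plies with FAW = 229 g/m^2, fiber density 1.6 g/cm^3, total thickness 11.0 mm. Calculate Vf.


Vf = n * FAW / (rho_f * h * 1000) = 23 * 229 / (1.6 * 11.0 * 1000) = 0.2993

0.2993


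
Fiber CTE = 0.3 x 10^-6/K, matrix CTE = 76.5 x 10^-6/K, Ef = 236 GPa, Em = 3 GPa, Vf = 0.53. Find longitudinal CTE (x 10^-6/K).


E1 = Ef*Vf + Em*(1-Vf) = 126.49
alpha_1 = (alpha_f*Ef*Vf + alpha_m*Em*(1-Vf))/E1 = 1.15 x 10^-6/K

1.15 x 10^-6/K


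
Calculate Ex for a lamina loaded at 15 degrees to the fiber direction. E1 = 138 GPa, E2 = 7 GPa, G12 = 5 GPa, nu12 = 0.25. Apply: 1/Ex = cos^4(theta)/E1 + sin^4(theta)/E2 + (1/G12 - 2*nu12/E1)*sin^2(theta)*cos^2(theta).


cos^4(15) = 0.870513, sin^4(15) = 0.004487, sin^2(15)*cos^2(15) = 0.0625
1/G12 - 2*nu12/E1 = 1/5 - 2*0.25/138 = 0.196377 GPa^-1
1/Ex = 0.870513/138 + 0.004487/7 + 0.196377*0.0625 = 0.0192227 GPa^-1
Ex = 52.02 GPa

52.02 GPa


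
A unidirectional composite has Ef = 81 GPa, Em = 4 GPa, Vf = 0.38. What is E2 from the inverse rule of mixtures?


1/E2 = Vf/Ef + (1-Vf)/Em = 0.38/81 + 0.62/4
E2 = 6.26 GPa

6.26 GPa


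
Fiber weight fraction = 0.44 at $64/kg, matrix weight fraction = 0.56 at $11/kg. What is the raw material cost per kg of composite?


Cost = cost_f*Wf + cost_m*Wm = 64*0.44 + 11*0.56 = $34.32/kg

$34.32/kg


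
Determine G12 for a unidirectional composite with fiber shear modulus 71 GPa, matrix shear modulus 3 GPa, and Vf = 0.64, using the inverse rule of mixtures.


1/G12 = Vf/Gf + (1-Vf)/Gm = 0.64/71 + 0.36/3
G12 = 7.75 GPa

7.75 GPa


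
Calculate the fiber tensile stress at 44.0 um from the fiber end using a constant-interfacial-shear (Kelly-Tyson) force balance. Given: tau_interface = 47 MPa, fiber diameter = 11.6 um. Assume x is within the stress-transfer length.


Force balance: sigma_f * (pi*d^2/4) = tau * (pi*d) * x  ->  sigma_f = 4 * tau * x / d
sigma_f = 4 * 47 * 44.0 / 11.6 = 713.1 MPa

713.1 MPa


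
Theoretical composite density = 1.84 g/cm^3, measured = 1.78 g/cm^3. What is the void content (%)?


Void% = (rho_theo - rho_actual)/rho_theo * 100 = (1.84 - 1.78)/1.84 * 100 = 3.26%

3.26%


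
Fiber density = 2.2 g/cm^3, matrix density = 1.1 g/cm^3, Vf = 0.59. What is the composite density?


rho_c = rho_f*Vf + rho_m*(1-Vf) = 2.2*0.59 + 1.1*0.41 = 1.749 g/cm^3

1.749 g/cm^3


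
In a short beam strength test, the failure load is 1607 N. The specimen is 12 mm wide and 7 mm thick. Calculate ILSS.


ILSS = 3F/(4bh) = 3*1607/(4*12*7) = 14.35 MPa

14.35 MPa


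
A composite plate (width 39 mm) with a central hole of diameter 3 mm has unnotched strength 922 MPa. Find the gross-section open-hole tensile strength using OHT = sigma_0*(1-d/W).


OHT = sigma_0*(1-d/W) = 922*(1-3/39) = 851.1 MPa

851.1 MPa


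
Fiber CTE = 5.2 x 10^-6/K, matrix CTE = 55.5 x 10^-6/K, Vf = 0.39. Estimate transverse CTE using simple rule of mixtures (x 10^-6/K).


alpha_2 = alpha_f*Vf + alpha_m*(1-Vf) = 5.2*0.39 + 55.5*0.61 = 35.9 x 10^-6/K

35.9 x 10^-6/K


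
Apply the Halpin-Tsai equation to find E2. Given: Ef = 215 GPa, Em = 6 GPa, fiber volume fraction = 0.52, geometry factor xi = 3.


eta = (Ef/Em - 1)/(Ef/Em + xi) = (35.8333 - 1)/(35.8333 + 3) = 0.897
E2 = Em*(1+xi*eta*Vf)/(1-eta*Vf) = 26.98 GPa

26.98 GPa


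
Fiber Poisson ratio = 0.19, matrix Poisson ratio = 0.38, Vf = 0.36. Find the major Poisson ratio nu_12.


nu_12 = nu_f*Vf + nu_m*(1-Vf) = 0.19*0.36 + 0.38*0.64 = 0.3116

0.3116


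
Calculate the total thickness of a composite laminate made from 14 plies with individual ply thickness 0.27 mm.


h = n * t_ply = 14 * 0.27 = 3.78 mm

3.78 mm


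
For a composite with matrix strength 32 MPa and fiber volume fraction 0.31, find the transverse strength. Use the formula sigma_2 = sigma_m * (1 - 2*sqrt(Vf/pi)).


factor = 1 - 2*sqrt(0.31/pi) = 0.3717
sigma_2 = 32 * 0.3717 = 11.9 MPa

11.9 MPa


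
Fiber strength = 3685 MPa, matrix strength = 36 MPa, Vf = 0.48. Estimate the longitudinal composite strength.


sigma_1 = sigma_f*Vf + sigma_m*(1-Vf) = 3685*0.48 + 36*0.52 = 1787.5 MPa

1787.5 MPa


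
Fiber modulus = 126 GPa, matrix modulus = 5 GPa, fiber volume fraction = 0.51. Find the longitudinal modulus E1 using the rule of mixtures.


E1 = Ef*Vf + Em*(1-Vf) = 126*0.51 + 5*0.49 = 66.71 GPa

66.71 GPa


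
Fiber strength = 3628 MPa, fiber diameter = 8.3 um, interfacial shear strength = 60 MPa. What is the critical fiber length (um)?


Lc = sigma_f * d / (2 * tau_i) = 3628 * 8.3 / (2 * 60) = 250.9 um

250.9 um


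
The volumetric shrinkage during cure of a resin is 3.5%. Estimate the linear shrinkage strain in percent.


Linear shrinkage ≈ vol_shrink/3 = 3.5/3 = 1.167%

1.167%


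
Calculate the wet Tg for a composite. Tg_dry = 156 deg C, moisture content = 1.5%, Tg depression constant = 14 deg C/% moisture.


Tg_wet = Tg_dry - k*moisture = 156 - 14*1.5 = 135.0 deg C

135.0 deg C


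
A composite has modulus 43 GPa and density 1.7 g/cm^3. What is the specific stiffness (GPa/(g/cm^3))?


Specific stiffness = E/rho = 43/1.7 = 25.3 GPa/(g/cm^3)

25.3 GPa/(g/cm^3)


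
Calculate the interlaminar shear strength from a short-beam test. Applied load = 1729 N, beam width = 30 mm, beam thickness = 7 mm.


ILSS = 3F/(4bh) = 3*1729/(4*30*7) = 6.18 MPa

6.18 MPa


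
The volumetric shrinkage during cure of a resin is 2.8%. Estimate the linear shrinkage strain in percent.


Linear shrinkage ≈ vol_shrink/3 = 2.8/3 = 0.933%

0.933%


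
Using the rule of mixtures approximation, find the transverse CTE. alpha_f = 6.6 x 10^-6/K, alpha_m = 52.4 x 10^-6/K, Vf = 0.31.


alpha_2 = alpha_f*Vf + alpha_m*(1-Vf) = 6.6*0.31 + 52.4*0.69 = 38.2 x 10^-6/K

38.2 x 10^-6/K


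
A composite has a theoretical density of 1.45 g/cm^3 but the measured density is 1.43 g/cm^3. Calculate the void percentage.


Void% = (rho_theo - rho_actual)/rho_theo * 100 = (1.45 - 1.43)/1.45 * 100 = 1.38%

1.38%


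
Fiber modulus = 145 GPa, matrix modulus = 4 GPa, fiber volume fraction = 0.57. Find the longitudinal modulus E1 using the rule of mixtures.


E1 = Ef*Vf + Em*(1-Vf) = 145*0.57 + 4*0.43 = 84.37 GPa

84.37 GPa


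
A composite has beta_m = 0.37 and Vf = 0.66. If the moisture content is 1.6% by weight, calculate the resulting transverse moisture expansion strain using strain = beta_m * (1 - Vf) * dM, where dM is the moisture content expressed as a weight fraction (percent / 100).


dM = 1.6/100 = 0.016
strain = beta_m * (1-Vf) * dM = 0.37 * 0.34 * 0.016 = 0.0020128

0.0020128


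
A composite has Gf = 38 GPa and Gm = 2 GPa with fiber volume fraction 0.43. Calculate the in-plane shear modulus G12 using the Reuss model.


1/G12 = Vf/Gf + (1-Vf)/Gm = 0.43/38 + 0.57/2
G12 = 3.37 GPa

3.37 GPa


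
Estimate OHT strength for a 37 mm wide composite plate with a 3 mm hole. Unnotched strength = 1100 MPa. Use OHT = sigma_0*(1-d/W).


OHT = sigma_0*(1-d/W) = 1100*(1-3/37) = 1010.8 MPa

1010.8 MPa


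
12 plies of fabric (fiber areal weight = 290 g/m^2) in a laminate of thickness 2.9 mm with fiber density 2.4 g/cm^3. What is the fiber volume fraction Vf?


Vf = n * FAW / (rho_f * h * 1000) = 12 * 290 / (2.4 * 2.9 * 1000) = 0.5

0.5


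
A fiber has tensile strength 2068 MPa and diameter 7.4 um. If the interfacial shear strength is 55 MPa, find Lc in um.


Lc = sigma_f * d / (2 * tau_i) = 2068 * 7.4 / (2 * 55) = 139.1 um

139.1 um


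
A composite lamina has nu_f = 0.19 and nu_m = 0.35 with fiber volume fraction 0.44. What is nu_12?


nu_12 = nu_f*Vf + nu_m*(1-Vf) = 0.19*0.44 + 0.35*0.56 = 0.2796

0.2796


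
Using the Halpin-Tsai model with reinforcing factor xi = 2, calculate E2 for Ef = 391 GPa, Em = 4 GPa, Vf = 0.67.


eta = (Ef/Em - 1)/(Ef/Em + xi) = (97.75 - 1)/(97.75 + 2) = 0.9699
E2 = Em*(1+xi*eta*Vf)/(1-eta*Vf) = 26.27 GPa

26.27 GPa


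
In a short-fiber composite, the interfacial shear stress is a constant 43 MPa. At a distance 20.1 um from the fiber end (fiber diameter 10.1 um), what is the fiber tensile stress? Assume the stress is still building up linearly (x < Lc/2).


Force balance: sigma_f * (pi*d^2/4) = tau * (pi*d) * x  ->  sigma_f = 4 * tau * x / d
sigma_f = 4 * 43 * 20.1 / 10.1 = 342.3 MPa

342.3 MPa


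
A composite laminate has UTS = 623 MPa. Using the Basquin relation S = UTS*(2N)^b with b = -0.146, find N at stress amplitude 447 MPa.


N = 0.5 * (S/UTS)^(1/b) = 0.5 * (447/623)^(1/-0.146) = 4.8586 cycles

4.8586 cycles


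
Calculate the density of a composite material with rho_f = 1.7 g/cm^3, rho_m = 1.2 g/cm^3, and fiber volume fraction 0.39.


rho_c = rho_f*Vf + rho_m*(1-Vf) = 1.7*0.39 + 1.2*0.61 = 1.395 g/cm^3

1.395 g/cm^3


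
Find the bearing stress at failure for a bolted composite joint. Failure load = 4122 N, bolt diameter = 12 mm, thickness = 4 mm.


sigma_br = F/(d*h) = 4122/(12*4) = 85.9 MPa

85.9 MPa


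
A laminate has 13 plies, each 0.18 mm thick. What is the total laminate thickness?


h = n * t_ply = 13 * 0.18 = 2.34 mm

2.34 mm


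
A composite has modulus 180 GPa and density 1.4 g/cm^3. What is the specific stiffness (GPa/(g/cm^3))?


Specific stiffness = E/rho = 180/1.4 = 128.6 GPa/(g/cm^3)

128.6 GPa/(g/cm^3)


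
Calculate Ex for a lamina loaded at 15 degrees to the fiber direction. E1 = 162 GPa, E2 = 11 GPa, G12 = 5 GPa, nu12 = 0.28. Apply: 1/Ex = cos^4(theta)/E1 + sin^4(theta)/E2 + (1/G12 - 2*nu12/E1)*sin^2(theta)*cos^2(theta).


cos^4(15) = 0.870513, sin^4(15) = 0.004487, sin^2(15)*cos^2(15) = 0.0625
1/G12 - 2*nu12/E1 = 1/5 - 2*0.28/162 = 0.196543 GPa^-1
1/Ex = 0.870513/162 + 0.004487/11 + 0.196543*0.0625 = 0.0180654 GPa^-1
Ex = 55.35 GPa

55.35 GPa


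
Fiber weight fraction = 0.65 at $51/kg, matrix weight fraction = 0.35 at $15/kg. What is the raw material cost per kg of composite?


Cost = cost_f*Wf + cost_m*Wm = 51*0.65 + 15*0.35 = $38.4/kg

$38.4/kg


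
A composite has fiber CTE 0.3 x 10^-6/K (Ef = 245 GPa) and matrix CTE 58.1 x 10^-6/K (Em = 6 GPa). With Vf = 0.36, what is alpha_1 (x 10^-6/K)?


E1 = Ef*Vf + Em*(1-Vf) = 92.04
alpha_1 = (alpha_f*Ef*Vf + alpha_m*Em*(1-Vf))/E1 = 2.71 x 10^-6/K

2.71 x 10^-6/K


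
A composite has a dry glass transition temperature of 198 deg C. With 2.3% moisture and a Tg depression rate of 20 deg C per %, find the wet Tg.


Tg_wet = Tg_dry - k*moisture = 198 - 20*2.3 = 152.0 deg C

152.0 deg C


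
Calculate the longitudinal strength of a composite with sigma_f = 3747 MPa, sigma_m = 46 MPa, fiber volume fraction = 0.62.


sigma_1 = sigma_f*Vf + sigma_m*(1-Vf) = 3747*0.62 + 46*0.38 = 2340.6 MPa

2340.6 MPa


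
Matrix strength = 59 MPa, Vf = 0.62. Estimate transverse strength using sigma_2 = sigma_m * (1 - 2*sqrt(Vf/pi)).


factor = 1 - 2*sqrt(0.62/pi) = 0.1115
sigma_2 = 59 * 0.1115 = 6.58 MPa

6.58 MPa


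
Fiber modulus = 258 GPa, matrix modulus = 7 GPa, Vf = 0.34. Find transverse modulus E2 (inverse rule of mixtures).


1/E2 = Vf/Ef + (1-Vf)/Em = 0.34/258 + 0.66/7
E2 = 10.46 GPa

10.46 GPa


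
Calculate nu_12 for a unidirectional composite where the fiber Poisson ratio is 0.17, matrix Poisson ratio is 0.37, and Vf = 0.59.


nu_12 = nu_f*Vf + nu_m*(1-Vf) = 0.17*0.59 + 0.37*0.41 = 0.252

0.252


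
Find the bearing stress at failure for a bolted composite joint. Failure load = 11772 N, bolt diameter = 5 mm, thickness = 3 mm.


sigma_br = F/(d*h) = 11772/(5*3) = 784.8 MPa

784.8 MPa


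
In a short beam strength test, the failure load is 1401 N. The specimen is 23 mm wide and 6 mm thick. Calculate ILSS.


ILSS = 3F/(4bh) = 3*1401/(4*23*6) = 7.61 MPa

7.61 MPa


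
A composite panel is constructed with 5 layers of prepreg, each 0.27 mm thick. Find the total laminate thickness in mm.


h = n * t_ply = 5 * 0.27 = 1.35 mm

1.35 mm


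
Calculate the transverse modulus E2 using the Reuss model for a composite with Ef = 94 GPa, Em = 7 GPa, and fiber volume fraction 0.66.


1/E2 = Vf/Ef + (1-Vf)/Em = 0.66/94 + 0.34/7
E2 = 17.99 GPa

17.99 GPa


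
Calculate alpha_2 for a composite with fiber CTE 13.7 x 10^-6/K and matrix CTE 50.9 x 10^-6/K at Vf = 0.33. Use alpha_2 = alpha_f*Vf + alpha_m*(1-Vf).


alpha_2 = alpha_f*Vf + alpha_m*(1-Vf) = 13.7*0.33 + 50.9*0.67 = 38.6 x 10^-6/K

38.6 x 10^-6/K


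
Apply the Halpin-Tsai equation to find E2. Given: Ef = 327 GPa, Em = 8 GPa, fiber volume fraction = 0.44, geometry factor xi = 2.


eta = (Ef/Em - 1)/(Ef/Em + xi) = (40.875 - 1)/(40.875 + 2) = 0.93
E2 = Em*(1+xi*eta*Vf)/(1-eta*Vf) = 24.62 GPa

24.62 GPa


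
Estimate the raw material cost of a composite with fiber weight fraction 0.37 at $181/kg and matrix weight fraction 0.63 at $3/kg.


Cost = cost_f*Wf + cost_m*Wm = 181*0.37 + 3*0.63 = $68.86/kg

$68.86/kg


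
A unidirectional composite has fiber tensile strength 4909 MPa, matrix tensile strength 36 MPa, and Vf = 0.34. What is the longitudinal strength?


sigma_1 = sigma_f*Vf + sigma_m*(1-Vf) = 4909*0.34 + 36*0.66 = 1692.8 MPa

1692.8 MPa


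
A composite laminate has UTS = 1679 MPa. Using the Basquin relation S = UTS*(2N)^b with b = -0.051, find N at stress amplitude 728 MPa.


N = 0.5 * (S/UTS)^(1/b) = 0.5 * (728/1679)^(1/-0.051) = 6.5318e+06 cycles

6.5318e+06 cycles


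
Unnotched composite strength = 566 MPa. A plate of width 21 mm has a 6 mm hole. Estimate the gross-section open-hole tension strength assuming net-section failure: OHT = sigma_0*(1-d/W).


OHT = sigma_0*(1-d/W) = 566*(1-6/21) = 404.3 MPa

404.3 MPa


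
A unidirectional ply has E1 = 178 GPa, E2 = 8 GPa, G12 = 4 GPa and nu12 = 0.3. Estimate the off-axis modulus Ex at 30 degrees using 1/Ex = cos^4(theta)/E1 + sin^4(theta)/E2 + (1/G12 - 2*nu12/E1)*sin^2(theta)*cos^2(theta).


cos^4(30) = 0.5625, sin^4(30) = 0.0625, sin^2(30)*cos^2(30) = 0.1875
1/G12 - 2*nu12/E1 = 1/4 - 2*0.3/178 = 0.246629 GPa^-1
1/Ex = 0.5625/178 + 0.0625/8 + 0.246629*0.1875 = 0.0572156 GPa^-1
Ex = 17.48 GPa

17.48 GPa


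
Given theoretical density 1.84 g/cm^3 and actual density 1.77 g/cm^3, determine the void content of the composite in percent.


Void% = (rho_theo - rho_actual)/rho_theo * 100 = (1.84 - 1.77)/1.84 * 100 = 3.8%

3.8%


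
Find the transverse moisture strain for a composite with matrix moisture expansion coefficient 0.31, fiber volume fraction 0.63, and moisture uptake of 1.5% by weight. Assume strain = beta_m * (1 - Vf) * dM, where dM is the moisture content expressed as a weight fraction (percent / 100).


dM = 1.5/100 = 0.015
strain = beta_m * (1-Vf) * dM = 0.31 * 0.37 * 0.015 = 0.0017205

0.0017205


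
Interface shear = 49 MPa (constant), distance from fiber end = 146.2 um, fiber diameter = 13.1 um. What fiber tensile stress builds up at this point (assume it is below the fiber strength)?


Force balance: sigma_f * (pi*d^2/4) = tau * (pi*d) * x  ->  sigma_f = 4 * tau * x / d
sigma_f = 4 * 49 * 146.2 / 13.1 = 2187.4 MPa

2187.4 MPa


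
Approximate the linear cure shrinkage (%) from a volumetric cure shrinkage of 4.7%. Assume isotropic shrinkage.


Linear shrinkage ≈ vol_shrink/3 = 4.7/3 = 1.567%

1.567%


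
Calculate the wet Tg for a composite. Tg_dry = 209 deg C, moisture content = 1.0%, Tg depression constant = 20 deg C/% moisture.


Tg_wet = Tg_dry - k*moisture = 209 - 20*1.0 = 189.0 deg C

189.0 deg C


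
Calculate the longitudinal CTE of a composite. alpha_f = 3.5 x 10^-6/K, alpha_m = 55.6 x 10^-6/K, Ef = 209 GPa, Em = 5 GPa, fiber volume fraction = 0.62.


E1 = Ef*Vf + Em*(1-Vf) = 131.48
alpha_1 = (alpha_f*Ef*Vf + alpha_m*Em*(1-Vf))/E1 = 4.25 x 10^-6/K

4.25 x 10^-6/K


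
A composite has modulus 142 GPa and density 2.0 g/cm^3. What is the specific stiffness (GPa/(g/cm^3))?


Specific stiffness = E/rho = 142/2.0 = 71.0 GPa/(g/cm^3)

71.0 GPa/(g/cm^3)


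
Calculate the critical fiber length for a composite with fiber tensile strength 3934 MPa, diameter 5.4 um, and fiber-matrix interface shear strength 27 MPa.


Lc = sigma_f * d / (2 * tau_i) = 3934 * 5.4 / (2 * 27) = 393.4 um

393.4 um


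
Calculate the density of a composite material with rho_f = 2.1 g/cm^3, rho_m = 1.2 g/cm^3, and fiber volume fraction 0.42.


rho_c = rho_f*Vf + rho_m*(1-Vf) = 2.1*0.42 + 1.2*0.58 = 1.578 g/cm^3

1.578 g/cm^3


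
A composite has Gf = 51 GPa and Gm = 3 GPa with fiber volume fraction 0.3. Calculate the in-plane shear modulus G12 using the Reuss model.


1/G12 = Vf/Gf + (1-Vf)/Gm = 0.3/51 + 0.7/3
G12 = 4.18 GPa

4.18 GPa


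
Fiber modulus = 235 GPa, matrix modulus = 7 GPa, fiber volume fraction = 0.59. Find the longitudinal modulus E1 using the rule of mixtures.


E1 = Ef*Vf + Em*(1-Vf) = 235*0.59 + 7*0.41 = 141.52 GPa

141.52 GPa


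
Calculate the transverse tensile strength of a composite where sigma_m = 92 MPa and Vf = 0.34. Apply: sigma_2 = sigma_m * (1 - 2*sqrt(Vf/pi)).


factor = 1 - 2*sqrt(0.34/pi) = 0.342
sigma_2 = 92 * 0.342 = 31.47 MPa

31.47 MPa


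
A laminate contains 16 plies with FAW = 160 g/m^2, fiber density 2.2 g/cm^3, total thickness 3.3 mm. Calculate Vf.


Vf = n * FAW / (rho_f * h * 1000) = 16 * 160 / (2.2 * 3.3 * 1000) = 0.3526

0.3526


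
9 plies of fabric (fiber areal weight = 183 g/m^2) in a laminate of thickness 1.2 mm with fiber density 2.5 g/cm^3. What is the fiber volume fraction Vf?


Vf = n * FAW / (rho_f * h * 1000) = 9 * 183 / (2.5 * 1.2 * 1000) = 0.549

0.549


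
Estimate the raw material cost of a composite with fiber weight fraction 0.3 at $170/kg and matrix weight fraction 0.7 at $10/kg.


Cost = cost_f*Wf + cost_m*Wm = 170*0.3 + 10*0.7 = $58.0/kg

$58.0/kg


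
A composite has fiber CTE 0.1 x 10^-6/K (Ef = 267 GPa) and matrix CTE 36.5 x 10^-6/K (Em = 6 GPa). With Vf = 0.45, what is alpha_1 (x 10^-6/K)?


E1 = Ef*Vf + Em*(1-Vf) = 123.45
alpha_1 = (alpha_f*Ef*Vf + alpha_m*Em*(1-Vf))/E1 = 1.07 x 10^-6/K

1.07 x 10^-6/K


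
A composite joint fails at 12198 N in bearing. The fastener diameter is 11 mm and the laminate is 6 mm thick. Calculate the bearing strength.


sigma_br = F/(d*h) = 12198/(11*6) = 184.8 MPa

184.8 MPa


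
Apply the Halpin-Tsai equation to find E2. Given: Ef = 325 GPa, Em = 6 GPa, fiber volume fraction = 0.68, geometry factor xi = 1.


eta = (Ef/Em - 1)/(Ef/Em + xi) = (54.1667 - 1)/(54.1667 + 1) = 0.9637
E2 = Em*(1+xi*eta*Vf)/(1-eta*Vf) = 28.82 GPa

28.82 GPa


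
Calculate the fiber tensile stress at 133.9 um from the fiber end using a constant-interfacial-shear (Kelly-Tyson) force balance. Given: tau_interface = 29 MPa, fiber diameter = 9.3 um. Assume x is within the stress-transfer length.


Force balance: sigma_f * (pi*d^2/4) = tau * (pi*d) * x  ->  sigma_f = 4 * tau * x / d
sigma_f = 4 * 29 * 133.9 / 9.3 = 1670.2 MPa

1670.2 MPa


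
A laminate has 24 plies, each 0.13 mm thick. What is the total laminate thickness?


h = n * t_ply = 24 * 0.13 = 3.12 mm

3.12 mm


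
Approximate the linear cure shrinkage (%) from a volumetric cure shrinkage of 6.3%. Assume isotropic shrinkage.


Linear shrinkage ≈ vol_shrink/3 = 6.3/3 = 2.1%

2.1%


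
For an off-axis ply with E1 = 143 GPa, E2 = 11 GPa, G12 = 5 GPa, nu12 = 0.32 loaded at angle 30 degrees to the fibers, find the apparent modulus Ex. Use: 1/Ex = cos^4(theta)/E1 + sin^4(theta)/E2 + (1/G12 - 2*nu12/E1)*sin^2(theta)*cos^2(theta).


cos^4(30) = 0.5625, sin^4(30) = 0.0625, sin^2(30)*cos^2(30) = 0.1875
1/G12 - 2*nu12/E1 = 1/5 - 2*0.32/143 = 0.195524 GPa^-1
1/Ex = 0.5625/143 + 0.0625/11 + 0.195524*0.1875 = 0.0462762 GPa^-1
Ex = 21.61 GPa

21.61 GPa


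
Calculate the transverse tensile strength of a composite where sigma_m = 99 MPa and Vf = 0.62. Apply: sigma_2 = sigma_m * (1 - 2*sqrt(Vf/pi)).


factor = 1 - 2*sqrt(0.62/pi) = 0.1115
sigma_2 = 99 * 0.1115 = 11.04 MPa

11.04 MPa


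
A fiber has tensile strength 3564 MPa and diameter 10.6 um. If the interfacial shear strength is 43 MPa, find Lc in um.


Lc = sigma_f * d / (2 * tau_i) = 3564 * 10.6 / (2 * 43) = 439.3 um

439.3 um


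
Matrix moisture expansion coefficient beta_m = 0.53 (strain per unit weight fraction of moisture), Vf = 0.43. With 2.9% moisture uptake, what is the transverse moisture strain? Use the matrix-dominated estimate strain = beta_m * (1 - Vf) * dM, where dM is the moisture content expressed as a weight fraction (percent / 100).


dM = 2.9/100 = 0.029
strain = beta_m * (1-Vf) * dM = 0.53 * 0.57 * 0.029 = 0.0087609

0.0087609


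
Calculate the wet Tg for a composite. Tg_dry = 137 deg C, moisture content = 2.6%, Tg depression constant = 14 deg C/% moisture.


Tg_wet = Tg_dry - k*moisture = 137 - 14*2.6 = 100.6 deg C

100.6 deg C


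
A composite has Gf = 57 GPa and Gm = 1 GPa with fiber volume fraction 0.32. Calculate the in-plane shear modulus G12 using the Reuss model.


1/G12 = Vf/Gf + (1-Vf)/Gm = 0.32/57 + 0.68/1
G12 = 1.46 GPa

1.46 GPa


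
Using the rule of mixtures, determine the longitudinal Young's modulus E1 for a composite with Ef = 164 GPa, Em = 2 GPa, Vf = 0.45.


E1 = Ef*Vf + Em*(1-Vf) = 164*0.45 + 2*0.55 = 74.9 GPa

74.9 GPa


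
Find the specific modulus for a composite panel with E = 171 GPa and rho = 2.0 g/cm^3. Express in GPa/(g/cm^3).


Specific stiffness = E/rho = 171/2.0 = 85.5 GPa/(g/cm^3)

85.5 GPa/(g/cm^3)


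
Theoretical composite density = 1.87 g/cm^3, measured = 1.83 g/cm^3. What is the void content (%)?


Void% = (rho_theo - rho_actual)/rho_theo * 100 = (1.87 - 1.83)/1.87 * 100 = 2.14%

2.14%


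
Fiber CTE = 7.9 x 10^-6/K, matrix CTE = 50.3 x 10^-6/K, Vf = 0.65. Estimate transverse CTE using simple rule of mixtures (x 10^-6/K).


alpha_2 = alpha_f*Vf + alpha_m*(1-Vf) = 7.9*0.65 + 50.3*0.35 = 22.7 x 10^-6/K

22.7 x 10^-6/K


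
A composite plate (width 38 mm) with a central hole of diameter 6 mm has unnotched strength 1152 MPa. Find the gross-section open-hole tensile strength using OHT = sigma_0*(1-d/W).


OHT = sigma_0*(1-d/W) = 1152*(1-6/38) = 970.1 MPa

970.1 MPa


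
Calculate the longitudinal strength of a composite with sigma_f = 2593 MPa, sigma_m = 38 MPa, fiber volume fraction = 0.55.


sigma_1 = sigma_f*Vf + sigma_m*(1-Vf) = 2593*0.55 + 38*0.45 = 1443.3 MPa

1443.3 MPa


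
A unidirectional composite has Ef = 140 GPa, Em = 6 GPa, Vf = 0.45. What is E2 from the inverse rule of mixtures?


1/E2 = Vf/Ef + (1-Vf)/Em = 0.45/140 + 0.55/6
E2 = 10.54 GPa

10.54 GPa


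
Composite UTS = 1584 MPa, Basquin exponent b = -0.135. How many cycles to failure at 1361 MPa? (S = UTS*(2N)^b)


N = 0.5 * (S/UTS)^(1/b) = 0.5 * (1361/1584)^(1/-0.135) = 1.5385 cycles

1.5385 cycles


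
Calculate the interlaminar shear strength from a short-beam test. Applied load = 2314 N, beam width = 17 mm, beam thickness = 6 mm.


ILSS = 3F/(4bh) = 3*2314/(4*17*6) = 17.01 MPa

17.01 MPa


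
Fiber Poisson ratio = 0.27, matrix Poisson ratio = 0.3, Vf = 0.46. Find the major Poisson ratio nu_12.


nu_12 = nu_f*Vf + nu_m*(1-Vf) = 0.27*0.46 + 0.3*0.54 = 0.2862

0.2862


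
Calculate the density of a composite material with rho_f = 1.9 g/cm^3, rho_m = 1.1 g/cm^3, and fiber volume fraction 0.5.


rho_c = rho_f*Vf + rho_m*(1-Vf) = 1.9*0.5 + 1.1*0.5 = 1.5 g/cm^3

1.5 g/cm^3


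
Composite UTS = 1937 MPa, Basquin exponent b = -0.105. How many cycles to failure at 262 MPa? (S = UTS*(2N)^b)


N = 0.5 * (S/UTS)^(1/b) = 0.5 * (262/1937)^(1/-0.105) = 9.4086e+07 cycles

9.4086e+07 cycles


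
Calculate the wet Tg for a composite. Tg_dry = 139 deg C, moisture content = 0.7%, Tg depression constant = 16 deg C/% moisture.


Tg_wet = Tg_dry - k*moisture = 139 - 16*0.7 = 127.8 deg C

127.8 deg C


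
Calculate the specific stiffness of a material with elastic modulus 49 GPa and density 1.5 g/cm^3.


Specific stiffness = E/rho = 49/1.5 = 32.7 GPa/(g/cm^3)

32.7 GPa/(g/cm^3)


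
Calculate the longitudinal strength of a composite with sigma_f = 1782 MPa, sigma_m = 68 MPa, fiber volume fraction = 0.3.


sigma_1 = sigma_f*Vf + sigma_m*(1-Vf) = 1782*0.3 + 68*0.7 = 582.2 MPa

582.2 MPa


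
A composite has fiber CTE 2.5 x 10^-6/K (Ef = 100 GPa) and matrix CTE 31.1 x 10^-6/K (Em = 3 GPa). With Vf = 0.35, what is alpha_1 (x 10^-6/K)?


E1 = Ef*Vf + Em*(1-Vf) = 36.95
alpha_1 = (alpha_f*Ef*Vf + alpha_m*Em*(1-Vf))/E1 = 4.01 x 10^-6/K

4.01 x 10^-6/K


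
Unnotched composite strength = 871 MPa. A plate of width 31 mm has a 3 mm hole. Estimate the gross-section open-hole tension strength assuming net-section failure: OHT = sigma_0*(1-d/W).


OHT = sigma_0*(1-d/W) = 871*(1-3/31) = 786.7 MPa

786.7 MPa


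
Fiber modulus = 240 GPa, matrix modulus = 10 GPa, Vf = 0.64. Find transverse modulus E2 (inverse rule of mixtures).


1/E2 = Vf/Ef + (1-Vf)/Em = 0.64/240 + 0.36/10
E2 = 25.86 GPa

25.86 GPa


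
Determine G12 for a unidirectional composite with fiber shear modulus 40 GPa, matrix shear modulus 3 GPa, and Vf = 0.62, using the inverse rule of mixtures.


1/G12 = Vf/Gf + (1-Vf)/Gm = 0.62/40 + 0.38/3
G12 = 7.03 GPa

7.03 GPa


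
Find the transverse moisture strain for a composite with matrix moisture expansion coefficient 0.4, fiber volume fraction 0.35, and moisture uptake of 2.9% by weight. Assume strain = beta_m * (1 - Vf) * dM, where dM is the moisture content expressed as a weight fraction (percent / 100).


dM = 2.9/100 = 0.029
strain = beta_m * (1-Vf) * dM = 0.4 * 0.65 * 0.029 = 0.00754

0.00754


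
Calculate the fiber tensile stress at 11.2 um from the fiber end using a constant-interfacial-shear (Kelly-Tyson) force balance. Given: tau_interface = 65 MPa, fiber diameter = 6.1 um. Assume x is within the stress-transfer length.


Force balance: sigma_f * (pi*d^2/4) = tau * (pi*d) * x  ->  sigma_f = 4 * tau * x / d
sigma_f = 4 * 65 * 11.2 / 6.1 = 477.4 MPa

477.4 MPa


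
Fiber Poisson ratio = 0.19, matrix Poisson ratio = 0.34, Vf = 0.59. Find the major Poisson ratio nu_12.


nu_12 = nu_f*Vf + nu_m*(1-Vf) = 0.19*0.59 + 0.34*0.41 = 0.2515

0.2515


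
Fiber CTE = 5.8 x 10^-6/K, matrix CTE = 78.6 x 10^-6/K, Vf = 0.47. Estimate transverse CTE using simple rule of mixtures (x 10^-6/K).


alpha_2 = alpha_f*Vf + alpha_m*(1-Vf) = 5.8*0.47 + 78.6*0.53 = 44.4 x 10^-6/K

44.4 x 10^-6/K


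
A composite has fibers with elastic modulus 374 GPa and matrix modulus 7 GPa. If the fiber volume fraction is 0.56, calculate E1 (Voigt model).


E1 = Ef*Vf + Em*(1-Vf) = 374*0.56 + 7*0.44 = 212.52 GPa

212.52 GPa


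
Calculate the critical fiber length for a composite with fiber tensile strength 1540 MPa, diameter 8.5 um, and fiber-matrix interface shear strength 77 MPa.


Lc = sigma_f * d / (2 * tau_i) = 1540 * 8.5 / (2 * 77) = 85.0 um

85.0 um


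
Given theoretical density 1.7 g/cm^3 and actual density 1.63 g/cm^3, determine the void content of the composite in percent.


Void% = (rho_theo - rho_actual)/rho_theo * 100 = (1.7 - 1.63)/1.7 * 100 = 4.12%

4.12%


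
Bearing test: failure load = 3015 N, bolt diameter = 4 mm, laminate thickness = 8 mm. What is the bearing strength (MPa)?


sigma_br = F/(d*h) = 3015/(4*8) = 94.2 MPa

94.2 MPa


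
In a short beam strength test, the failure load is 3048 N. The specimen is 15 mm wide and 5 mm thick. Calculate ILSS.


ILSS = 3F/(4bh) = 3*3048/(4*15*5) = 30.48 MPa

30.48 MPa


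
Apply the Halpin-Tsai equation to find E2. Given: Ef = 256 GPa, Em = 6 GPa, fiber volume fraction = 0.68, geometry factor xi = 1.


eta = (Ef/Em - 1)/(Ef/Em + xi) = (42.6667 - 1)/(42.6667 + 1) = 0.9542
E2 = Em*(1+xi*eta*Vf)/(1-eta*Vf) = 28.17 GPa

28.17 GPa


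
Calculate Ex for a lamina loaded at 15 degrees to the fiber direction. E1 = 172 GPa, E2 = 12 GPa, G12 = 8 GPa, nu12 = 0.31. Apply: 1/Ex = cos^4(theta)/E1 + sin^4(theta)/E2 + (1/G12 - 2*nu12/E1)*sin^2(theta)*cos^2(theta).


cos^4(15) = 0.870513, sin^4(15) = 0.004487, sin^2(15)*cos^2(15) = 0.0625
1/G12 - 2*nu12/E1 = 1/8 - 2*0.31/172 = 0.121395 GPa^-1
1/Ex = 0.870513/172 + 0.004487/12 + 0.121395*0.0625 = 0.0130223 GPa^-1
Ex = 76.79 GPa

76.79 GPa


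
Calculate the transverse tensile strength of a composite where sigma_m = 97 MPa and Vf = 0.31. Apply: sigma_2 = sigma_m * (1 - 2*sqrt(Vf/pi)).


factor = 1 - 2*sqrt(0.31/pi) = 0.3717
sigma_2 = 97 * 0.3717 = 36.06 MPa

36.06 MPa


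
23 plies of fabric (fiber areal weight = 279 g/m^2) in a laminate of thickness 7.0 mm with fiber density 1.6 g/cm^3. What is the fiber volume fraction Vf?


Vf = n * FAW / (rho_f * h * 1000) = 23 * 279 / (1.6 * 7.0 * 1000) = 0.5729

0.5729


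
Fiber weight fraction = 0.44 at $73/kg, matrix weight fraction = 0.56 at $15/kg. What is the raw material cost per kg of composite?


Cost = cost_f*Wf + cost_m*Wm = 73*0.44 + 15*0.56 = $40.52/kg

$40.52/kg


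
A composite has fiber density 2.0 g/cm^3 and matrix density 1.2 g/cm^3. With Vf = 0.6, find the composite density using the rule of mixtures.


rho_c = rho_f*Vf + rho_m*(1-Vf) = 2.0*0.6 + 1.2*0.4 = 1.68 g/cm^3

1.68 g/cm^3


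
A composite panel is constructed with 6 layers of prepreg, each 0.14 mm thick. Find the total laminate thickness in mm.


h = n * t_ply = 6 * 0.14 = 0.84 mm

0.84 mm


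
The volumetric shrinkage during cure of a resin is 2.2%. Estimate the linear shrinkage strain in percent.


Linear shrinkage ≈ vol_shrink/3 = 2.2/3 = 0.733%

0.733%


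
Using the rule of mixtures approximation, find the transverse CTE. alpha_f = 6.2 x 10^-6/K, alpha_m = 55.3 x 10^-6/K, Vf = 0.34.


alpha_2 = alpha_f*Vf + alpha_m*(1-Vf) = 6.2*0.34 + 55.3*0.66 = 38.6 x 10^-6/K

38.6 x 10^-6/K


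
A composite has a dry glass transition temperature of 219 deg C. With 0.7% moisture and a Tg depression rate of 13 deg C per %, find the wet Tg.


Tg_wet = Tg_dry - k*moisture = 219 - 13*0.7 = 209.9 deg C

209.9 deg C


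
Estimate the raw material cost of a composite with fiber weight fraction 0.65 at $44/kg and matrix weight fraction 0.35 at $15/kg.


Cost = cost_f*Wf + cost_m*Wm = 44*0.65 + 15*0.35 = $33.85/kg

$33.85/kg


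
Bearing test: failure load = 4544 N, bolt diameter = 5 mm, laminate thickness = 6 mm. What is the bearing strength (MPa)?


sigma_br = F/(d*h) = 4544/(5*6) = 151.5 MPa

151.5 MPa


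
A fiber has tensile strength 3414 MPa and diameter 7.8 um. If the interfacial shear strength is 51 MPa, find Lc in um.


Lc = sigma_f * d / (2 * tau_i) = 3414 * 7.8 / (2 * 51) = 261.1 um

261.1 um


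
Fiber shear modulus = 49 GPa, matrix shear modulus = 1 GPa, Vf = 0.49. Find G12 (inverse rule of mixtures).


1/G12 = Vf/Gf + (1-Vf)/Gm = 0.49/49 + 0.51/1
G12 = 1.92 GPa

1.92 GPa


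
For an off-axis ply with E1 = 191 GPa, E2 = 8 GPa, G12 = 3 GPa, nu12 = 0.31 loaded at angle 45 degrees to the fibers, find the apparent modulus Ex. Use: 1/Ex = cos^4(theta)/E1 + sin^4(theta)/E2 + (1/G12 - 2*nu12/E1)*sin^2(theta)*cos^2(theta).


cos^4(45) = 0.25, sin^4(45) = 0.25, sin^2(45)*cos^2(45) = 0.25
1/G12 - 2*nu12/E1 = 1/3 - 2*0.31/191 = 0.330087 GPa^-1
1/Ex = 0.25/191 + 0.25/8 + 0.330087*0.25 = 0.1150807 GPa^-1
Ex = 8.69 GPa

8.69 GPa


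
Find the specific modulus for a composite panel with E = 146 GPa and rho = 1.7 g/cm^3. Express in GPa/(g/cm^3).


Specific stiffness = E/rho = 146/1.7 = 85.9 GPa/(g/cm^3)

85.9 GPa/(g/cm^3)


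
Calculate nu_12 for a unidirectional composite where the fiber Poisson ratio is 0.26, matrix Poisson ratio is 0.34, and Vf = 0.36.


nu_12 = nu_f*Vf + nu_m*(1-Vf) = 0.26*0.36 + 0.34*0.64 = 0.3112

0.3112


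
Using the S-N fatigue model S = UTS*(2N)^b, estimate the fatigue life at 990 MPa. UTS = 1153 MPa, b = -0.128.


N = 0.5 * (S/UTS)^(1/b) = 0.5 * (990/1153)^(1/-0.128) = 1.6448 cycles

1.6448 cycles


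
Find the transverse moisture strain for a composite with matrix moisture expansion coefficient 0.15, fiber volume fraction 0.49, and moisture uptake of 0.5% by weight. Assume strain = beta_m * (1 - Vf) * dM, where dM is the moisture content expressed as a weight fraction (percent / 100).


dM = 0.5/100 = 0.005
strain = beta_m * (1-Vf) * dM = 0.15 * 0.51 * 0.005 = 0.0003825

0.0003825


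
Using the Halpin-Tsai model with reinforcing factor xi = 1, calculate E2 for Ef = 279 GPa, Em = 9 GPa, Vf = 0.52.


eta = (Ef/Em - 1)/(Ef/Em + xi) = (31.0 - 1)/(31.0 + 1) = 0.9375
E2 = Em*(1+xi*eta*Vf)/(1-eta*Vf) = 26.12 GPa

26.12 GPa


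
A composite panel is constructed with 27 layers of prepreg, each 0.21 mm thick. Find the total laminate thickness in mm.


h = n * t_ply = 27 * 0.21 = 5.67 mm

5.67 mm


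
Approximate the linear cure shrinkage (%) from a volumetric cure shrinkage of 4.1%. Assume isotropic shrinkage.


Linear shrinkage ≈ vol_shrink/3 = 4.1/3 = 1.367%

1.367%


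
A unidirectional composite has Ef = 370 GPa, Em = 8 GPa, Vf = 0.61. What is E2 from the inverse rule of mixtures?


1/E2 = Vf/Ef + (1-Vf)/Em = 0.61/370 + 0.39/8
E2 = 19.84 GPa

19.84 GPa


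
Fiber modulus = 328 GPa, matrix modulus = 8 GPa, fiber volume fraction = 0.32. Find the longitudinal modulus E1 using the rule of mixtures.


E1 = Ef*Vf + Em*(1-Vf) = 328*0.32 + 8*0.68 = 110.4 GPa

110.4 GPa


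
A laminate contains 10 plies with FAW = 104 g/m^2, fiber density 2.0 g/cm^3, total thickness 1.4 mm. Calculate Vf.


Vf = n * FAW / (rho_f * h * 1000) = 10 * 104 / (2.0 * 1.4 * 1000) = 0.3714

0.3714


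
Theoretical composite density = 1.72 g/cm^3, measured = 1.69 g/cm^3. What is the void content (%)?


Void% = (rho_theo - rho_actual)/rho_theo * 100 = (1.72 - 1.69)/1.72 * 100 = 1.74%

1.74%


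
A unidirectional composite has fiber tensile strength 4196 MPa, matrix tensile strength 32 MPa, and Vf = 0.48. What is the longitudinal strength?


sigma_1 = sigma_f*Vf + sigma_m*(1-Vf) = 4196*0.48 + 32*0.52 = 2030.7 MPa

2030.7 MPa


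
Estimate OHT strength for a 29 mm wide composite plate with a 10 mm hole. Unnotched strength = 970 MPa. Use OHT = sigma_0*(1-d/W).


OHT = sigma_0*(1-d/W) = 970*(1-10/29) = 635.5 MPa

635.5 MPa


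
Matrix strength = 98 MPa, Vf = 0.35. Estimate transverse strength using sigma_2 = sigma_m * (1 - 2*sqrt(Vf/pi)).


factor = 1 - 2*sqrt(0.35/pi) = 0.3324
sigma_2 = 98 * 0.3324 = 32.58 MPa

32.58 MPa


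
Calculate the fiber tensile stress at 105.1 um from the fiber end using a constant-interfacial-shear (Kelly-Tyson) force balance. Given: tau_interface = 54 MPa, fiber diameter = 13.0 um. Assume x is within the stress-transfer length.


Force balance: sigma_f * (pi*d^2/4) = tau * (pi*d) * x  ->  sigma_f = 4 * tau * x / d
sigma_f = 4 * 54 * 105.1 / 13.0 = 1746.3 MPa

1746.3 MPa


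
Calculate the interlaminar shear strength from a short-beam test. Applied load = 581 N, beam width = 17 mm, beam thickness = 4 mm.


ILSS = 3F/(4bh) = 3*581/(4*17*4) = 6.41 MPa

6.41 MPa


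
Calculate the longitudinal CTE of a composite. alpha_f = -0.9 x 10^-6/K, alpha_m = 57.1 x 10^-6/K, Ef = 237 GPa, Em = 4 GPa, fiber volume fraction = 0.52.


E1 = Ef*Vf + Em*(1-Vf) = 125.16
alpha_1 = (alpha_f*Ef*Vf + alpha_m*Em*(1-Vf))/E1 = -0.01 x 10^-6/K

-0.01 x 10^-6/K


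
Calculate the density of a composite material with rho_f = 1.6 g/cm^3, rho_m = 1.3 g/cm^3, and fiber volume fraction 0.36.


rho_c = rho_f*Vf + rho_m*(1-Vf) = 1.6*0.36 + 1.3*0.64 = 1.408 g/cm^3

1.408 g/cm^3


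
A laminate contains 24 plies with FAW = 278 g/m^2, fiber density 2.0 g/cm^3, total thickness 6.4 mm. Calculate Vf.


Vf = n * FAW / (rho_f * h * 1000) = 24 * 278 / (2.0 * 6.4 * 1000) = 0.5213

0.5213


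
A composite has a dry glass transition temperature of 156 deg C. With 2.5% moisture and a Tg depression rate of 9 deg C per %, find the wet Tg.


Tg_wet = Tg_dry - k*moisture = 156 - 9*2.5 = 133.5 deg C

133.5 deg C


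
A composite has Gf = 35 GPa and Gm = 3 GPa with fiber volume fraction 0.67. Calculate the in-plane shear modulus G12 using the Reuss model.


1/G12 = Vf/Gf + (1-Vf)/Gm = 0.67/35 + 0.33/3
G12 = 7.74 GPa

7.74 GPa


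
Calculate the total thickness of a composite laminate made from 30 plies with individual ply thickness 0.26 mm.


h = n * t_ply = 30 * 0.26 = 7.8 mm

7.8 mm


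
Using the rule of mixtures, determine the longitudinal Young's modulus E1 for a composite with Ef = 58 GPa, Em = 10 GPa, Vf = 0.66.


E1 = Ef*Vf + Em*(1-Vf) = 58*0.66 + 10*0.34 = 41.68 GPa

41.68 GPa


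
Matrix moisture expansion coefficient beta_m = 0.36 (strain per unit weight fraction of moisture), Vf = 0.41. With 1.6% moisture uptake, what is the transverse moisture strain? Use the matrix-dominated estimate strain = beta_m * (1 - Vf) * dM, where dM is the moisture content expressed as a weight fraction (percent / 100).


dM = 1.6/100 = 0.016
strain = beta_m * (1-Vf) * dM = 0.36 * 0.59 * 0.016 = 0.0033984

0.0033984


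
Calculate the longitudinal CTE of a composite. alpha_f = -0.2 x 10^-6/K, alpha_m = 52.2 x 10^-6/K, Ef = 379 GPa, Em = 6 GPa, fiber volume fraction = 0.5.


E1 = Ef*Vf + Em*(1-Vf) = 192.5
alpha_1 = (alpha_f*Ef*Vf + alpha_m*Em*(1-Vf))/E1 = 0.62 x 10^-6/K

0.62 x 10^-6/K


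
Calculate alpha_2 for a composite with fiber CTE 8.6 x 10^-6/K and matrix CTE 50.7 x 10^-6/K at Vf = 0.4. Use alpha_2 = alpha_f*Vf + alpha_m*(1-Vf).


alpha_2 = alpha_f*Vf + alpha_m*(1-Vf) = 8.6*0.4 + 50.7*0.6 = 33.9 x 10^-6/K

33.9 x 10^-6/K


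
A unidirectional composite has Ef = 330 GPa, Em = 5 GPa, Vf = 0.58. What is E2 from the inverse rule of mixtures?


1/E2 = Vf/Ef + (1-Vf)/Em = 0.58/330 + 0.42/5
E2 = 11.66 GPa

11.66 GPa


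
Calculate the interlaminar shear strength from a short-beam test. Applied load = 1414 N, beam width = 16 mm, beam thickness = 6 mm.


ILSS = 3F/(4bh) = 3*1414/(4*16*6) = 11.05 MPa

11.05 MPa


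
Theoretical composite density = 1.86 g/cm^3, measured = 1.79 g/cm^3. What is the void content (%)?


Void% = (rho_theo - rho_actual)/rho_theo * 100 = (1.86 - 1.79)/1.86 * 100 = 3.76%

3.76%


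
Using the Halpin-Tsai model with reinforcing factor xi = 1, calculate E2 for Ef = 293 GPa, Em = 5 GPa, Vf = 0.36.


eta = (Ef/Em - 1)/(Ef/Em + xi) = (58.6 - 1)/(58.6 + 1) = 0.9664
E2 = Em*(1+xi*eta*Vf)/(1-eta*Vf) = 10.34 GPa

10.34 GPa


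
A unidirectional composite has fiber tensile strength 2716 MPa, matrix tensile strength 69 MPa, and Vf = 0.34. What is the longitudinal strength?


sigma_1 = sigma_f*Vf + sigma_m*(1-Vf) = 2716*0.34 + 69*0.66 = 969.0 MPa

969.0 MPa


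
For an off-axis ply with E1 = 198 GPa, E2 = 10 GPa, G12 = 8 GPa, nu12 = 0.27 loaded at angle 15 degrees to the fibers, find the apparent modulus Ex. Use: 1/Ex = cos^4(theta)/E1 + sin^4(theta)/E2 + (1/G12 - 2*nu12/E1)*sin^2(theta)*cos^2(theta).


cos^4(15) = 0.870513, sin^4(15) = 0.004487, sin^2(15)*cos^2(15) = 0.0625
1/G12 - 2*nu12/E1 = 1/8 - 2*0.27/198 = 0.122273 GPa^-1
1/Ex = 0.870513/198 + 0.004487/10 + 0.122273*0.0625 = 0.0124873 GPa^-1
Ex = 80.08 GPa

80.08 GPa
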